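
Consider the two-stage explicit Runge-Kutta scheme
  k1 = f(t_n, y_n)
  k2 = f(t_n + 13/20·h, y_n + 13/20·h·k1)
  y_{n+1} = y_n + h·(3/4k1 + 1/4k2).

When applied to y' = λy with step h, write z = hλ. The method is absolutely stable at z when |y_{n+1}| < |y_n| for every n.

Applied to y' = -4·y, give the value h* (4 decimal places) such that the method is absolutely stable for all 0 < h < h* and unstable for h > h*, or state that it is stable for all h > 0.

(-6.1538,0); λ=-4 ⇒ h* = (80/13)/4 = 1.5385.

With y'=λy (z=hλ):
  k1=λy_n ⇒ h·k1=z·y_n;  k2=λ(1+13/20z)y_n ⇒ h·k2=z(1+13/20z)y_n
  y_{n+1}/y_n = 1 + 3/4z + 1/4z(1+13/20z) = 1 + z + 13/80z²
  Hence R(z) = 1 + z + 13/80z².

Find x<0 with |R(x)|<1.
x=-0.79: |R|=0.3114
R=1: x+13/80x²=0 ⇒ x=−80/13=-6.1538; min R=1−1/(4·13/80)=-0.5385>−1
Confirm numerically:
  x=-5.562: |R|=0.46507 <1
  x=-4.452: |R|=0.23120 <1
  x=-2.784: |R|=0.52452 <1
  x=-6.740: |R|=1.64199 >1
  x=-6.245: |R|=1.09250 >1
Stable set (-6.1538, 0).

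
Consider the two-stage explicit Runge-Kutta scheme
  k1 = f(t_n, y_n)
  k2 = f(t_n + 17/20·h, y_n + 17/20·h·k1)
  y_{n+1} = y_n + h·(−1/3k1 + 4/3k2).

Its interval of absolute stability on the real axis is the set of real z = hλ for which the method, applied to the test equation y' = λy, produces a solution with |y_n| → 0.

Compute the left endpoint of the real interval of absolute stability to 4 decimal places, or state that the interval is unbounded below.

Set f=λy, z=hλ:
  k1=λy_n ⇒ h·k1=z·y_n;  k2=λ(1+17/20z)y_n ⇒ h·k2=z(1+17/20z)y_n
  y_{n+1}/y_n = 1 − 1/3z + 4/3z(1+17/20z) = 1 + z + 17/15z²
  so R(z) = 1 + z + 17/15z².

Find x<0 with |R(x)|<1.
x=-0.78: |R|=0.9095
R=1: x+17/15x²=0 ⇒ x=−15/17=-0.8824; min R=1−1/(4·17/15)=0.7794>−1
Confirm numerically:
  x=-0.558: |R|=0.79488 <1
  x=-0.418: |R|=0.78002 <1
  x=-0.399: |R|=0.78143 <1
  x=-1.345: |R|=1.70523 >1
  x=-1.120: |R|=1.30165 >1
  x=-0.991: |R|=1.12203 >1
Stable set (-0.8824, 0).

left endpoint -0.8824.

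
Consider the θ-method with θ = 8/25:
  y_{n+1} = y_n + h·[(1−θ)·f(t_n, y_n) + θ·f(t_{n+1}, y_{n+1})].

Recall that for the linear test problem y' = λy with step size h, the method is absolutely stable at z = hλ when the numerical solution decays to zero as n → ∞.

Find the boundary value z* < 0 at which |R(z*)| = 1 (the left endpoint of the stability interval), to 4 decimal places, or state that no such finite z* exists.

z* = -5.5556.

On y'=λy, z=hλ:
  y_{n+1} = y_n + z·[17/25·y_n + 8/25·y_{n+1}] ⇒ (1 − 8/25z)y_{n+1} = (1 + 17/25z)y_n
  R(z) = (1 + 17/25z)/(1 − 8/25z).

Need |R(x)|<1, x<0.
x=-1.54: |R|=0.0316
R=−1: 1+17/25x = −1+8/25x ⇒ -9/25x=2 ⇒ x=2/(-9/25)=-5.5556
Confirm numerically:
  x=-5.168: |R|=0.94743 <1
  x=-3.503: |R|=0.65161 <1
  x=-2.396: |R|=0.35619 <1
  x=-6.129: |R|=1.06971 >1
  x=-5.998: |R|=1.05456 >1
  x=-5.676: |R|=1.01540 >1
So |R|<1 on (-5.5556, 0).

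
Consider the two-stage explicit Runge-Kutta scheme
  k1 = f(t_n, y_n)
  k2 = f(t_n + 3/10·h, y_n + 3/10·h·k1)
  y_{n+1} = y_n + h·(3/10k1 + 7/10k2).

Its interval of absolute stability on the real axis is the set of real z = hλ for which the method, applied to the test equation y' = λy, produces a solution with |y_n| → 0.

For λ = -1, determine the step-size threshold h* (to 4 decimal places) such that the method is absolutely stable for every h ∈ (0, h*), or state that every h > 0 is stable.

(-4.7619,0); λ=-1 ⇒ h* = (100/21)/1 = 4.7619.

Set f=λy, z=hλ:
  k1=λy_n ⇒ h·k1=z·y_n;  k2=λ(1+3/10z)y_n ⇒ h·k2=z(1+3/10z)y_n
  y_{n+1}/y_n = 1 + 3/10z + 7/10z(1+3/10z) = 1 + z + 21/100z²
  so R(z) = 1 + z + 21/100z².

Boundary: |R(x)|=1, x<0.
x=-0.89: |R|=0.2763
R=1: x+21/100x²=0 ⇒ x=−100/21=-4.7619; min R=1−1/(4·21/100)=-0.1905>−1
Confirm numerically:
  x=-4.237: |R|=0.53296 <1
  x=-3.845: |R|=0.25965 <1
  x=-2.613: |R|=0.17917 <1
  x=-2.519: |R|=0.18647 <1
  x=-5.226: |R|=1.50933 >1
  x=-4.976: |R|=1.22372 >1
Stable set (-4.7619, 0).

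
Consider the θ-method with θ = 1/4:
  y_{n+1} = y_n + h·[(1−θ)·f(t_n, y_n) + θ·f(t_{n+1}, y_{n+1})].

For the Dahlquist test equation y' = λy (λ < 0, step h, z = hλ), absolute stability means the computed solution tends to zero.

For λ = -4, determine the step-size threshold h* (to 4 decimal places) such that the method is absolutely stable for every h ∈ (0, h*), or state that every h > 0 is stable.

(-4.0000,0); λ=-4 ⇒ h* = (4)/4 = 1.0000.

On y'=λy, z=hλ:
  y_{n+1} = y_n + z·[3/4·y_n + 1/4·y_{n+1}] ⇒ (1 − 1/4z)y_{n+1} = (1 + 3/4z)y_n
  so R(z) = (1 + 3/4z)/(1 − 1/4z).

Find x<0 with |R(x)|<1.
x=-1.5: |R|=0.0909
R=−1: 1+3/4x = −1+1/4x ⇒ -1/2x=2 ⇒ x=2/(-1/2)=-4.0000
Confirm numerically:
  x=-3.639: |R|=0.90549 <1
  x=-3.131: |R|=0.75628 <1
  x=-2.539: |R|=0.55314 <1
  x=-2.519: |R|=0.54564 <1
  x=-4.570: |R|=1.13302 >1
  x=-4.522: |R|=1.12251 >1
  x=-4.367: |R|=1.08773 >1
Stable set (-4.0000, 0).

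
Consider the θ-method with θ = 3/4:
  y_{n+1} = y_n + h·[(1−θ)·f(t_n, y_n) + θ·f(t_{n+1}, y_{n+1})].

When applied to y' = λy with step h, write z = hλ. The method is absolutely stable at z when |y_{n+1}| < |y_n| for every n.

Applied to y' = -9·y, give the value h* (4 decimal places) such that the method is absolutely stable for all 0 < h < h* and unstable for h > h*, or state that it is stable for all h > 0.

(−∞, 0) — no finite endpoint. Any h>0 works for λ=-9.

Test eqn y'=λy, z=hλ:
  y_{n+1} = y_n + z·[1/4·y_n + 3/4·y_{n+1}] ⇒ (1 − 3/4z)y_{n+1} = (1 + 1/4z)y_n
  Hence R(z) = (1 + 1/4z)/(1 − 3/4z).

Boundary: |R(x)|=1, x<0.
x=-0.79: |R|=0.5039
x=-2: |R|=0.2000
x=-10: |R|=0.1765
x=-100: |R|=0.3158
θ=3/4≥1/2 ⇒ |1+1/4x|<|1−3/4x| ∀x<0 ⇒ stable on all of ℝ⁻.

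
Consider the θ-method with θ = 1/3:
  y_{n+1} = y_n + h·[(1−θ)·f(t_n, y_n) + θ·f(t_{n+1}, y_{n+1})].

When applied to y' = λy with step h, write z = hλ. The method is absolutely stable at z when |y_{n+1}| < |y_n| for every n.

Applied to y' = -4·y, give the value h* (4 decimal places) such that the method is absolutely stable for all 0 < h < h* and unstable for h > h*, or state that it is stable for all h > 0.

(-6.0000,0); λ=-4 ⇒ h* = (6)/4 = 1.5000.

On y'=λy, z=hλ:
  y_{n+1} = y_n + z·[2/3·y_n + 1/3·y_{n+1}] ⇒ (1 − 1/3z)y_{n+1} = (1 + 2/3z)y_n
  so R(z) = (1 + 2/3z)/(1 − 1/3z).

Find x<0 with |R(x)|<1.
x=-1.33: |R|=0.0785
R=−1: 1+2/3x = −1+1/3x ⇒ -1/3x=2 ⇒ x=2/(-1/3)=-6.0000
Confirm numerically:
  x=-5.969: |R|=0.99654 <1
  x=-5.318: |R|=0.91801 <1
  x=-4.946: |R|=0.86735 <1
  x=-4.566: |R|=0.81047 <1
  x=-6.139: |R|=1.01521 >1
  x=-6.078: |R|=1.00859 >1
  x=-6.065: |R|=1.00717 >1
So |R|<1 on (-6.0000, 0).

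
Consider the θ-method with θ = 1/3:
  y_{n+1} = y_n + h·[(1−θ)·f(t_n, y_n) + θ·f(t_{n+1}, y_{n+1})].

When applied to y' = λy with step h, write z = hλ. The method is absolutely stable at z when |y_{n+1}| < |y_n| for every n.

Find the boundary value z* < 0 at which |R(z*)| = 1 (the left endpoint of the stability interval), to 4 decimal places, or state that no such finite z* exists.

With y'=λy (z=hλ):
  y_{n+1} = y_n + z·[2/3·y_n + 1/3·y_{n+1}] ⇒ (1 − 1/3z)y_{n+1} = (1 + 2/3z)y_n
  Hence R(z) = (1 + 2/3z)/(1 − 1/3z).

Find x<0 with |R(x)|<1.
x=-1.08: |R|=0.2059
R=−1: 1+2/3x = −1+1/3x ⇒ -1/3x=2 ⇒ x=2/(-1/3)=-6.0000
Confirm numerically:
  x=-4.558: |R|=0.80921 <1
  x=-4.453: |R|=0.79243 <1
  x=-3.923: |R|=0.69999 <1
  x=-2.476: |R|=0.35646 <1
  x=-6.290: |R|=1.03122 >1
  x=-6.212: |R|=1.02301 >1
Stable set (-6.0000, 0).

z* = -6.0000.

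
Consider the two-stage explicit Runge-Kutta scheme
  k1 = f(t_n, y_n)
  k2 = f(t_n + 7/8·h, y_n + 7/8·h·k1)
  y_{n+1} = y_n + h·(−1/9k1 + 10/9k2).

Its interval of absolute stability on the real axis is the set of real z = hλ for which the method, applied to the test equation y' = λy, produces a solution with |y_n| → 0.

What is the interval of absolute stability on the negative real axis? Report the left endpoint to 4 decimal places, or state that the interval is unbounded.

Test eqn y'=λy, z=hλ:
  k1=λy_n ⇒ h·k1=z·y_n;  k2=λ(1+7/8z)y_n ⇒ h·k2=z(1+7/8z)y_n
  y_{n+1}/y_n = 1 − 1/9z + 10/9z(1+7/8z) = 1 + z + 35/36z²
  ⇒ R(z) = 1 + z + 35/36z².

Need |R(x)|<1, x<0.
x=-1.62: |R|=1.9315
R=1: x+35/36x²=0 ⇒ x=−36/35=-1.0286; min R=1−1/(4·35/36)=0.7429>−1
Confirm numerically:
  x=-0.994: |R|=0.96659 <1
  x=-0.540: |R|=0.74350 <1
  x=-0.481: |R|=0.74393 <1
  x=-1.621: |R|=1.93365 >1
  x=-1.204: |R|=1.20535 >1
Stable set (-1.0286, 0).

z∈(-1.0286,0).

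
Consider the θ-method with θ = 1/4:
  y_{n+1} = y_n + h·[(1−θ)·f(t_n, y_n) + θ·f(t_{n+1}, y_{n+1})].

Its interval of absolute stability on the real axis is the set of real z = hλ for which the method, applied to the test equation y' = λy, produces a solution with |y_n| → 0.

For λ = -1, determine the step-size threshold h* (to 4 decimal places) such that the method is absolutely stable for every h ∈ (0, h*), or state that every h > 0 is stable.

On y'=λy, z=hλ:
  y_{n+1} = y_n + z·[3/4·y_n + 1/4·y_{n+1}] ⇒ (1 − 1/4z)y_{n+1} = (1 + 3/4z)y_n
  R(z) = (1 + 3/4z)/(1 − 1/4z).

Boundary: |R(x)|=1, x<0.
x=-0.94: |R|=0.2389
R=−1: 1+3/4x = −1+1/4x ⇒ -1/2x=2 ⇒ x=2/(-1/2)=-4.0000
Confirm numerically:
  x=-3.943: |R|=0.98565 <1
  x=-3.723: |R|=0.92827 <1
  x=-1.845: |R|=0.26262 <1
  x=-4.347: |R|=1.08314 >1
  x=-4.313: |R|=1.07530 >1
Interval (-4.0000, 0).

(-4.0000,0); λ=-1 ⇒ h* = (4)/1 = 4.0000.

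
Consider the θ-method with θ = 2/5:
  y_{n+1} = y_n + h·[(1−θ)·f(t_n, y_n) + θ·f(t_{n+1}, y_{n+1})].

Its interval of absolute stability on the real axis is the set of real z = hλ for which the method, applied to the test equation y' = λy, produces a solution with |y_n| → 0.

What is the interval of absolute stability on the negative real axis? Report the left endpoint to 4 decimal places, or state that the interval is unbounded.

(-10.0000, 0).

Set f=λy, z=hλ:
  y_{n+1} = y_n + z·[3/5·y_n + 2/5·y_{n+1}] ⇒ (1 − 2/5z)y_{n+1} = (1 + 3/5z)y_n
  so R(z) = (1 + 3/5z)/(1 − 2/5z).

Boundary: |R(x)|=1, x<0.
x=-1.37: |R|=0.1150
R=−1: 1+3/5x = −1+2/5x ⇒ -1/5x=2 ⇒ x=2/(-1/5)=-10.0000
Confirm numerically:
  x=-8.647: |R|=0.93931 <1
  x=-7.463: |R|=0.87268 <1
  x=-4.169: |R|=0.56283 <1
  x=-10.195: |R|=1.00768 >1
  x=-10.193: |R|=1.00760 >1
  x=-10.142: |R|=1.00562 >1
So |R|<1 on (-10.0000, 0).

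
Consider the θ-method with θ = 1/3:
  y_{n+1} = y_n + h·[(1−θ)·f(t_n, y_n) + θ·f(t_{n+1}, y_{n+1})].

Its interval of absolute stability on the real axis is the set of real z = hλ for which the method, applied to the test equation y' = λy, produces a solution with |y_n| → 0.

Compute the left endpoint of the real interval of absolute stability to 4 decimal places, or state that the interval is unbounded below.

left endpoint -6.0000.

Test eqn y'=λy, z=hλ:
  y_{n+1} = y_n + z·[2/3·y_n + 1/3·y_{n+1}] ⇒ (1 − 1/3z)y_{n+1} = (1 + 2/3z)y_n
  so R(z) = (1 + 2/3z)/(1 − 1/3z).

Solve |R(x)|<1 on ℝ⁻.
x=-0.67: |R|=0.4523
R=−1: 1+2/3x = −1+1/3x ⇒ -1/3x=2 ⇒ x=2/(-1/3)=-6.0000
Confirm numerically:
  x=-5.272: |R|=0.91199 <1
  x=-4.074: |R|=0.72774 <1
  x=-3.831: |R|=0.68248 <1
  x=-6.460: |R|=1.04863 >1
  x=-6.178: |R|=1.01939 >1
  x=-6.031: |R|=1.00343 >1
Stable set (-6.0000, 0).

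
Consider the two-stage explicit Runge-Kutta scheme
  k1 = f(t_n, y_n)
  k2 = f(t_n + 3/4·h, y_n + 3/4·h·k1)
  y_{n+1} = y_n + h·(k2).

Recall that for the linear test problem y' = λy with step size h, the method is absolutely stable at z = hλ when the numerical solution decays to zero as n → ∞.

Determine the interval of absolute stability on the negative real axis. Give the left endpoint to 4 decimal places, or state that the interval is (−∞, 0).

(-1.3333, 0).

Set f=λy, z=hλ:
  k1=λy_n ⇒ h·k1=z·y_n;  k2=λ(1+3/4z)y_n ⇒ h·k2=z(1+3/4z)y_n
  y_{n+1}/y_n = 1 + z(1+3/4z) = 1 + z + 3/4z²
  so R(z) = 1 + z + 3/4z².

Find x<0 with |R(x)|<1.
x=-1.5: |R|=1.1875
R=1: x+3/4x²=0 ⇒ x=−4/3=-1.3333; min R=1−1/(4·3/4)=0.6667>−1
Confirm numerically:
  x=-0.790: |R|=0.67807 <1
  x=-0.768: |R|=0.67437 <1
  x=-0.748: |R|=0.67163 <1
  x=-0.684: |R|=0.66689 <1
  x=-1.855: |R|=1.72577 >1
  x=-1.698: |R|=1.46440 >1
  x=-1.366: |R|=1.03347 >1
Interval (-1.3333, 0).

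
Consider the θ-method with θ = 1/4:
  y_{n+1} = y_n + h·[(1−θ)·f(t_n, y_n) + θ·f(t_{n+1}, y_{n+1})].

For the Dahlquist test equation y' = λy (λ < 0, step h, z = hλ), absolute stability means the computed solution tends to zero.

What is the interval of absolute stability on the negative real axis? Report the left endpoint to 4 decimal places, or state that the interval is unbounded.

Set f=λy, z=hλ:
  y_{n+1} = y_n + z·[3/4·y_n + 1/4·y_{n+1}] ⇒ (1 − 1/4z)y_{n+1} = (1 + 3/4z)y_n
  Hence R(z) = (1 + 3/4z)/(1 − 1/4z).

Boundary: |R(x)|=1, x<0.
x=-0.92: |R|=0.2520
R=−1: 1+3/4x = −1+1/4x ⇒ -1/2x=2 ⇒ x=2/(-1/2)=-4.0000
Confirm numerically:
  x=-3.715: |R|=0.92612 <1
  x=-2.707: |R|=0.61443 <1
  x=-1.645: |R|=0.16563 <1
  x=-4.573: |R|=1.13368 >1
  x=-4.482: |R|=1.11365 >1
  x=-4.092: |R|=1.02274 >1
Stable set (-4.0000, 0).

z∈(-4.0000,0).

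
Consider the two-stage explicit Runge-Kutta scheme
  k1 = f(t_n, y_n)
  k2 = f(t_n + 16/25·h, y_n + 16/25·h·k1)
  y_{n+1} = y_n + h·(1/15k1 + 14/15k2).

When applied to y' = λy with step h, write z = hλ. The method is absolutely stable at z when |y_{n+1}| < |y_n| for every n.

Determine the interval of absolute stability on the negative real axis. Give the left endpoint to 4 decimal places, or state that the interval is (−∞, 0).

z∈(-1.6741,0).

On y'=λy, z=hλ:
  k1=λy_n ⇒ h·k1=z·y_n;  k2=λ(1+16/25z)y_n ⇒ h·k2=z(1+16/25z)y_n
  y_{n+1}/y_n = 1 + 1/15z + 14/15z(1+16/25z) = 1 + z + 224/375z²
  ⇒ R(z) = 1 + z + 224/375z².

Boundary: |R(x)|=1, x<0.
x=-0.57: |R|=0.6241
R=1: x+224/375x²=0 ⇒ x=−375/224=-1.6741; min R=1−1/(4·224/375)=0.5815>−1
Confirm numerically:
  x=-1.536: |R|=0.87329 <1
  x=-1.532: |R|=0.86996 <1
  x=-1.524: |R|=0.86335 <1
  x=-2.021: |R|=1.41877 >1
  x=-1.924: |R|=1.28719 >1
  x=-1.916: |R|=1.27684 >1
Stable set (-1.6741, 0).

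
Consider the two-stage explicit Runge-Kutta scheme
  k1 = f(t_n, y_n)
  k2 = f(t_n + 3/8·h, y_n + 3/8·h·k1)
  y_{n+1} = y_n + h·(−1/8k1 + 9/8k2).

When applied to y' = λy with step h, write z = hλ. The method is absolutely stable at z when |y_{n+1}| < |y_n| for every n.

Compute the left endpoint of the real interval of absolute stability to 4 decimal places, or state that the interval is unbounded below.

left endpoint -2.3704.

Test eqn y'=λy, z=hλ:
  k1=λy_n ⇒ h·k1=z·y_n;  k2=λ(1+3/8z)y_n ⇒ h·k2=z(1+3/8z)y_n
  y_{n+1}/y_n = 1 − 1/8z + 9/8z(1+3/8z) = 1 + z + 27/64z²
  Hence R(z) = 1 + z + 27/64z².

Solve |R(x)|<1 on ℝ⁻.
x=-1.46: |R|=0.4393
R=1: x+27/64x²=0 ⇒ x=−64/27=-2.3704; min R=1−1/(4·27/64)=0.4074>−1
Confirm numerically:
  x=-2.286: |R|=0.91863 <1
  x=-1.469: |R|=0.44139 <1
  x=-1.058: |R|=0.41423 <1
  x=-2.858: |R|=1.58794 >1
  x=-2.495: |R|=1.13118 >1
Stable set (-2.3704, 0).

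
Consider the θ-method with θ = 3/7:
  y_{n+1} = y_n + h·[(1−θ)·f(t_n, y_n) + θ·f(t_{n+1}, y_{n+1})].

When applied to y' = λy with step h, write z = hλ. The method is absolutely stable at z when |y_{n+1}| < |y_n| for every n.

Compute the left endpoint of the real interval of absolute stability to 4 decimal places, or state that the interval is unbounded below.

Test eqn y'=λy, z=hλ:
  y_{n+1} = y_n + z·[4/7·y_n + 3/7·y_{n+1}] ⇒ (1 − 3/7z)y_{n+1} = (1 + 4/7z)y_n
  Hence R(z) = (1 + 4/7z)/(1 − 3/7z).

Find x<0 with |R(x)|<1.
x=-1.54: |R|=0.0723
R=−1: 1+4/7x = −1+3/7x ⇒ -1/7x=2 ⇒ x=2/(-1/7)=-14.0000
Confirm numerically:
  x=-13.222: |R|=0.98333 <1
  x=-11.789: |R|=0.94781 <1
  x=-11.322: |R|=0.93463 <1
  x=-14.223: |R|=1.00449 >1
  x=-14.031: |R|=1.00063 >1
So |R|<1 on (-14.0000, 0).

left endpoint -14.0000.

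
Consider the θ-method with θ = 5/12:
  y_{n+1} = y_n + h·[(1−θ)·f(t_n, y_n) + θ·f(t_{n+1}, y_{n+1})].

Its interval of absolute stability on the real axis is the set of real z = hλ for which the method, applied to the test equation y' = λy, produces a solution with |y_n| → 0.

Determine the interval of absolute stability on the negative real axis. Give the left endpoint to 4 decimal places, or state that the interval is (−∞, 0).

Set f=λy, z=hλ:
  y_{n+1} = y_n + z·[7/12·y_n + 5/12·y_{n+1}] ⇒ (1 − 5/12z)y_{n+1} = (1 + 7/12z)y_n
  ⇒ R(z) = (1 + 7/12z)/(1 − 5/12z).

Need |R(x)|<1, x<0.
x=-1.2: |R|=0.2000
R=−1: 1+7/12x = −1+5/12x ⇒ -1/6x=2 ⇒ x=2/(-1/6)=-12.0000
Confirm numerically:
  x=-11.374: |R|=0.98182 <1
  x=-9.112: |R|=0.89965 <1
  x=-5.884: |R|=0.70468 <1
  x=-12.541: |R|=1.01448 >1
  x=-12.452: |R|=1.01217 >1
  x=-12.219: |R|=1.00599 >1
So |R|<1 on (-12.0000, 0).

z∈(-12.0000,0).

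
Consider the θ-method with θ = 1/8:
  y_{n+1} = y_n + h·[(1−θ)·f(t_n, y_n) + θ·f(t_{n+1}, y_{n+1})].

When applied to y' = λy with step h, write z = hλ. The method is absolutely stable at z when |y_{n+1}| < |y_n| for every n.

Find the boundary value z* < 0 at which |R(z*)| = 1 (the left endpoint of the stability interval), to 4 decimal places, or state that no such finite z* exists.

With y'=λy (z=hλ):
  y_{n+1} = y_n + z·[7/8·y_n + 1/8·y_{n+1}] ⇒ (1 − 1/8z)y_{n+1} = (1 + 7/8z)y_n
  ⇒ R(z) = (1 + 7/8z)/(1 − 1/8z).

Find x<0 with |R(x)|<1.
x=-1.48: |R|=0.2489
R=−1: 1+7/8x = −1+1/8x ⇒ -3/4x=2 ⇒ x=2/(-3/4)=-2.6667
Confirm numerically:
  x=-1.882: |R|=0.52358 <1
  x=-1.623: |R|=0.34927 <1
  x=-1.436: |R|=0.21747 <1
  x=-1.226: |R|=0.06308 <1
  x=-3.183: |R|=1.27703 >1
  x=-2.732: |R|=1.03653 >1
Stable set (-2.6667, 0).

left endpoint -2.6667.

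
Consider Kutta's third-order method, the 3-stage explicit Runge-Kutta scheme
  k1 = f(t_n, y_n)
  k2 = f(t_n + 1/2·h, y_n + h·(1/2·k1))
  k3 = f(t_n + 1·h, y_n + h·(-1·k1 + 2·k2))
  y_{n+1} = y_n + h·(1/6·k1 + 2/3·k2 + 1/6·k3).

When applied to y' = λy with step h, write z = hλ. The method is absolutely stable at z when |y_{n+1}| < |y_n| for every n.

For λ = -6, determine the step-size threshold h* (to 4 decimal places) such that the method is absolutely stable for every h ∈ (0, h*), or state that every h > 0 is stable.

Test eqn y'=λy, z=hλ:
  order 3, 3-stage ⇒ R(z)=1+z+z^2/2+z^3/6
  (e.g. R(-1.56)=0.02406, |R|=0.02406)

Find x<0 with |R(x)|<1.
x=-1.56: |R|=0.0241
|R(-2.88)|=1.7141 |R(-1.69)|=0.0664 |R(-1.16)|=0.2527
Bisect:
  x_lo=-3.3690 |R|=3.0670  x_hi=-0.2616 |R|=0.7696
  mid=-1.81531 |R|=0.16465 →hi
  mid=-2.59216 |R|=1.13542 →lo
  mid=-2.20374 |R|=0.55923 →hi
  mid=-2.39795 |R|=0.82096 →hi
  mid=-2.49505 |R|=0.97114 →hi
  mid=-2.54360 |R|=1.05146 →lo
  mid=-2.51933 |R|=1.01086 →lo
  mid=-2.50719 |R|=0.99089 →hi
  ...
  [-2.51288,-2.51269] ⇒ x*=-2.5127
Stable set (-2.5127, 0).

(-2.5127,0); λ=-6 ⇒ h* = 0.4188.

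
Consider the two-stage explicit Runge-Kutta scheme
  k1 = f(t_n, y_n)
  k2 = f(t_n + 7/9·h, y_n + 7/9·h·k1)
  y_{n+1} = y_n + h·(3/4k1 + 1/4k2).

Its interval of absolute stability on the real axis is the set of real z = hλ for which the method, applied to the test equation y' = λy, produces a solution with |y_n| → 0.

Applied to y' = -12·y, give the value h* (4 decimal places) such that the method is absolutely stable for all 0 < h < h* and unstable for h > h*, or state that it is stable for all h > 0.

Test eqn y'=λy, z=hλ:
  k1=λy_n ⇒ h·k1=z·y_n;  k2=λ(1+7/9z)y_n ⇒ h·k2=z(1+7/9z)y_n
  y_{n+1}/y_n = 1 + 3/4z + 1/4z(1+7/9z) = 1 + z + 7/36z²
  R(z) = 1 + z + 7/36z².

Boundary: |R(x)|=1, x<0.
x=-1.42: |R|=0.0279
R=1: x+7/36x²=0 ⇒ x=−36/7=-5.1429; min R=1−1/(4·7/36)=-0.2857>−1
Confirm numerically:
  x=-4.455: |R|=0.40414 <1
  x=-3.871: |R|=0.04268 <1
  x=-3.143: |R|=0.22219 <1
  x=-2.561: |R|=0.28569 <1
  x=-5.413: |R|=1.28433 >1
  x=-5.185: |R|=1.04249 >1
So |R|<1 on (-5.1429, 0).

(-5.1429,0); λ=-12 ⇒ h* = (36/7)/12 = 0.4286.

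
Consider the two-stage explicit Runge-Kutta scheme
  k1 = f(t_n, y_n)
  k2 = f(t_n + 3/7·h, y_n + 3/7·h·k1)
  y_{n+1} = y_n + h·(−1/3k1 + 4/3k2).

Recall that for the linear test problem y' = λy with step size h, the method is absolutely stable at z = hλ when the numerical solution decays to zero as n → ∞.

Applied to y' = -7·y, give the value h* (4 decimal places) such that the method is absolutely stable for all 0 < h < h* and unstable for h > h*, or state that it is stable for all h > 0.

(-1.7500,0); λ=-7 ⇒ h* = (7/4)/7 = 0.2500.

Set f=λy, z=hλ:
  k1=λy_n ⇒ h·k1=z·y_n;  k2=λ(1+3/7z)y_n ⇒ h·k2=z(1+3/7z)y_n
  y_{n+1}/y_n = 1 − 1/3z + 4/3z(1+3/7z) = 1 + z + 4/7z²
  R(z) = 1 + z + 4/7z².

Solve |R(x)|<1 on ℝ⁻.
x=-1.63: |R|=0.8882
R=1: x+4/7x²=0 ⇒ x=−7/4=-1.7500; min R=1−1/(4·4/7)=0.5625>−1
Confirm numerically:
  x=-1.247: |R|=0.64158 <1
  x=-1.070: |R|=0.58423 <1
  x=-0.846: |R|=0.56298 <1
  x=-0.721: |R|=0.57605 <1
  x=-2.073: |R|=1.38262 >1
  x=-1.967: |R|=1.24391 >1
  x=-1.879: |R|=1.13851 >1
Stable set (-1.7500, 0).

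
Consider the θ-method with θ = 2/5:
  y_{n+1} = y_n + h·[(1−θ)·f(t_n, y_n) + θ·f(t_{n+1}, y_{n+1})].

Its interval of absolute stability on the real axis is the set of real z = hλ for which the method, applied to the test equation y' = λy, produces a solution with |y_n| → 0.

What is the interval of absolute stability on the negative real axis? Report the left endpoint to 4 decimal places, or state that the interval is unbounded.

Test eqn y'=λy, z=hλ:
  y_{n+1} = y_n + z·[3/5·y_n + 2/5·y_{n+1}] ⇒ (1 − 2/5z)y_{n+1} = (1 + 3/5z)y_n
  so R(z) = (1 + 3/5z)/(1 − 2/5z).

Need |R(x)|<1, x<0.
x=-0.61: |R|=0.5096
R=−1: 1+3/5x = −1+2/5x ⇒ -1/5x=2 ⇒ x=2/(-1/5)=-10.0000
Confirm numerically:
  x=-9.823: |R|=0.99282 <1
  x=-8.235: |R|=0.91779 <1
  x=-6.043: |R|=0.76841 <1
  x=-10.452: |R|=1.01745 >1
  x=-10.424: |R|=1.01640 >1
  x=-10.225: |R|=1.00884 >1
Stable set (-10.0000, 0).

(-10.0000, 0).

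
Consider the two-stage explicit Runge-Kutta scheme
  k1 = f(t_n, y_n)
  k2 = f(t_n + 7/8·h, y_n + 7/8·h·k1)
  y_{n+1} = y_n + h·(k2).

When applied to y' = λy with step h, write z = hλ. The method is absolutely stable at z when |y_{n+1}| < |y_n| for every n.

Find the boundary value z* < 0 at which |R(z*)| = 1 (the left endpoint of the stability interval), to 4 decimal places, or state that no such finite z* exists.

On y'=λy, z=hλ:
  k1=λy_n ⇒ h·k1=z·y_n;  k2=λ(1+7/8z)y_n ⇒ h·k2=z(1+7/8z)y_n
  y_{n+1}/y_n = 1 + z(1+7/8z) = 1 + z + 7/8z²
  R(z) = 1 + z + 7/8z².

Need |R(x)|<1, x<0.
x=-1.26: |R|=1.1292
R=1: x+7/8x²=0 ⇒ x=−8/7=-1.1429; min R=1−1/(4·7/8)=0.7143>−1
Confirm numerically:
  x=-0.856: |R|=0.78514 <1
  x=-0.656: |R|=0.72054 <1
  x=-0.635: |R|=0.71782 <1
  x=-1.669: |R|=1.76837 >1
  x=-1.659: |R|=1.74925 >1
  x=-1.570: |R|=1.58679 >1
Interval (-1.1429, 0).

left endpoint -1.1429.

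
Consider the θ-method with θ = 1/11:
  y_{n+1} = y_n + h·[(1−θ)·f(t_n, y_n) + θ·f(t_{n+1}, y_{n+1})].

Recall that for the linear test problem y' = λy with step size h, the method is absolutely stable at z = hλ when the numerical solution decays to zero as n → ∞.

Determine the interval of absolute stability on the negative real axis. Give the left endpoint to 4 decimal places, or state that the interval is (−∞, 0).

With y'=λy (z=hλ):
  y_{n+1} = y_n + z·[10/11·y_n + 1/11·y_{n+1}] ⇒ (1 − 1/11z)y_{n+1} = (1 + 10/11z)y_n
  ⇒ R(z) = (1 + 10/11z)/(1 − 1/11z).

Boundary: |R(x)|=1, x<0.
x=-0.95: |R|=0.1255
R=−1: 1+10/11x = −1+1/11x ⇒ -9/11x=2 ⇒ x=2/(-9/11)=-2.4444
Confirm numerically:
  x=-2.188: |R|=0.82499 <1
  x=-2.120: |R|=0.77744 <1
  x=-1.198: |R|=0.08034 <1
  x=-1.029: |R|=0.05902 <1
  x=-2.910: |R|=1.30122 >1
  x=-2.552: |R|=1.07143 >1
  x=-2.502: |R|=1.03836 >1
Stable set (-2.4444, 0).

(-2.4444, 0).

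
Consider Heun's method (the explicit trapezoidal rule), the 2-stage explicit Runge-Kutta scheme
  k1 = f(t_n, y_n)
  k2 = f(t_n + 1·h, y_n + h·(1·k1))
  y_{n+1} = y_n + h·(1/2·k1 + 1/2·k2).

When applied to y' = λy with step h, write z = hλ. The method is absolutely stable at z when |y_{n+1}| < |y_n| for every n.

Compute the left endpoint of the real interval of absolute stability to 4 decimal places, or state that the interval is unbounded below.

Test eqn y'=λy, z=hλ:
  order 2, 2-stage ⇒ R(z)=1+z+z^2/2
  (e.g. R(-0.31)=0.73805, |R|=0.73805)

Solve |R(x)|<1 on ℝ⁻.
x=-0.31: |R|=0.7380
|R(-1.24)|=0.5288 |R(-0.98)|=0.5002 |R(-0.56)|=0.5968
Bisect:
  x_lo=-2.6170 |R|=1.8074  x_hi=-0.0637 |R|=0.9383
  mid=-1.34037 |R|=0.55792 →hi
  mid=-1.97869 |R|=0.97892 →hi
  mid=-2.29785 |R|=1.34221 →lo
  mid=-2.13827 |R|=1.14783 →lo
  mid=-2.05848 |R|=1.06019 →lo
  mid=-2.01858 |R|=1.01876 →lo
  mid=-1.99864 |R|=0.99864 →hi
  mid=-2.00861 |R|=1.00865 →lo
  ...
  [-2.00004,-1.99988] ⇒ x*=-2.0000
So |R|<1 on (-2.0000, 0).

left endpoint -2.0000.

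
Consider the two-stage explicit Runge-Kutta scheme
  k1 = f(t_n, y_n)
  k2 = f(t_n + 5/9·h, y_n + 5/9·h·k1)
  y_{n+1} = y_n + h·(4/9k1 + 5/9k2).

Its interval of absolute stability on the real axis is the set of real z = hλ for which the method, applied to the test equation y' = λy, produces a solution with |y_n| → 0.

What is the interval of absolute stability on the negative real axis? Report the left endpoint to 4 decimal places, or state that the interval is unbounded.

Test eqn y'=λy, z=hλ:
  k1=λy_n ⇒ h·k1=z·y_n;  k2=λ(1+5/9z)y_n ⇒ h·k2=z(1+5/9z)y_n
  y_{n+1}/y_n = 1 + 4/9z + 5/9z(1+5/9z) = 1 + z + 25/81z²
  ⇒ R(z) = 1 + z + 25/81z².

Find x<0 with |R(x)|<1.
x=-1.56: |R|=0.1911
R=1: x+25/81x²=0 ⇒ x=−81/25=-3.2400; min R=1−1/(4·25/81)=0.1900>−1
Confirm numerically:
  x=-2.849: |R|=0.65619 <1
  x=-2.638: |R|=0.50985 <1
  x=-1.297: |R|=0.22220 <1
  x=-3.803: |R|=1.66083 >1
  x=-3.266: |R|=1.02621 >1
Stable set (-3.2400, 0).

(-3.2400, 0).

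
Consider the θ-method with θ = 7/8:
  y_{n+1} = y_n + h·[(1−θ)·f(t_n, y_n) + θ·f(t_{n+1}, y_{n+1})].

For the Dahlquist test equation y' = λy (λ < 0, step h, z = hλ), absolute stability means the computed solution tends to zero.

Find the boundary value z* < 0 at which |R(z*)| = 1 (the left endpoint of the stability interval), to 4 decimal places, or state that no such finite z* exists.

Test eqn y'=λy, z=hλ:
  y_{n+1} = y_n + z·[1/8·y_n + 7/8·y_{n+1}] ⇒ (1 − 7/8z)y_{n+1} = (1 + 1/8z)y_n
  Hence R(z) = (1 + 1/8z)/(1 − 7/8z).

Find x<0 with |R(x)|<1.
x=-0.72: |R|=0.5583
x=-2: |R|=0.2727
x=-10: |R|=0.0256
x=-100: |R|=0.1299
θ=7/8≥1/2 ⇒ |1+1/8x|<|1−7/8x| ∀x<0 ⇒ unbounded interval.

unbounded; (−∞, 0).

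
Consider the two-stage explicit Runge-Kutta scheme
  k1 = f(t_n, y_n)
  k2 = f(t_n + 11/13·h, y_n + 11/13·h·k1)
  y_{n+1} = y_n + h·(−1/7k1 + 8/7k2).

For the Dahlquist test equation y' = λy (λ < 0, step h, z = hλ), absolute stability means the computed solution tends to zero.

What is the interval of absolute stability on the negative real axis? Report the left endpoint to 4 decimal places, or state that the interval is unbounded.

(-1.0341, 0).

Set f=λy, z=hλ:
  k1=λy_n ⇒ h·k1=z·y_n;  k2=λ(1+11/13z)y_n ⇒ h·k2=z(1+11/13z)y_n
  y_{n+1}/y_n = 1 − 1/7z + 8/7z(1+11/13z) = 1 + z + 88/91z²
  so R(z) = 1 + z + 88/91z².

Need |R(x)|<1, x<0.
x=-1.44: |R|=1.5652
R=1: x+88/91x²=0 ⇒ x=−91/88=-1.0341; min R=1−1/(4·88/91)=0.7415>−1
Confirm numerically:
  x=-0.959: |R|=0.93036 <1
  x=-0.916: |R|=0.89539 <1
  x=-0.823: |R|=0.83200 <1
  x=-0.730: |R|=0.78533 <1
  x=-1.466: |R|=1.61230 >1
  x=-1.463: |R|=1.60681 >1
  x=-1.462: |R|=1.60498 >1
So |R|<1 on (-1.0341, 0).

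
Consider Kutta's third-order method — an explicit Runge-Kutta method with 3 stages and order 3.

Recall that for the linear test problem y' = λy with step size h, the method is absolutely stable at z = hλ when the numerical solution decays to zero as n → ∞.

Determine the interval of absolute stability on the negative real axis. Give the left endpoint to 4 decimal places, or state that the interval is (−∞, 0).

z∈(-2.5127,0).

Set f=λy, z=hλ:
  order 3, 3-stage ⇒ R(z)=1+z+z^2/2+z^3/6
  (e.g. R(-1)=0.33333, |R|=0.33333)

Find x<0 with |R(x)|<1.
x=-1: |R|=0.3333
|R(-2.83)|=1.6031 |R(-1.52)|=0.0499
Bisect:
  x_lo=-3.2312 |R|=2.6336  x_hi=-0.2485 |R|=0.7798
  mid=-1.73988 |R|=0.10411 →hi
  mid=-2.48556 |R|=0.95585 →hi
  mid=-2.85839 |R|=1.66557 →lo
  mid=-2.67198 |R|=1.28166 →lo
  mid=-2.57877 |R|=1.11190 →lo
  mid=-2.53216 |R|=1.03221 →lo
  mid=-2.50886 |R|=0.99362 →hi
  ...
  [-2.51286,-2.51268] ⇒ x*=-2.5127
Interval (-2.5127, 0).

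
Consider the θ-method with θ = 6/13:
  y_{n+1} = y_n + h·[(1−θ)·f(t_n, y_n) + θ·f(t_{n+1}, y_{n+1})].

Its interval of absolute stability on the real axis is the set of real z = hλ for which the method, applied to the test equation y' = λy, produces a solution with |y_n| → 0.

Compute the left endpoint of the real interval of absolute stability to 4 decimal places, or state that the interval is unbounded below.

z* = -26.0000.

With y'=λy (z=hλ):
  y_{n+1} = y_n + z·[7/13·y_n + 6/13·y_{n+1}] ⇒ (1 − 6/13z)y_{n+1} = (1 + 7/13z)y_n
  ⇒ R(z) = (1 + 7/13z)/(1 − 6/13z).

Find x<0 with |R(x)|<1.
x=-0.42: |R|=0.6482
R=−1: 1+7/13x = −1+6/13x ⇒ -1/13x=2 ⇒ x=2/(-1/13)=-26.0000
Confirm numerically:
  x=-19.593: |R|=0.95093 <1
  x=-17.680: |R|=0.93013 <1
  x=-17.627: |R|=0.92950 <1
  x=-26.389: |R|=1.00227 >1
  x=-26.035: |R|=1.00021 >1
  x=-26.021: |R|=1.00012 >1
Interval (-26.0000, 0).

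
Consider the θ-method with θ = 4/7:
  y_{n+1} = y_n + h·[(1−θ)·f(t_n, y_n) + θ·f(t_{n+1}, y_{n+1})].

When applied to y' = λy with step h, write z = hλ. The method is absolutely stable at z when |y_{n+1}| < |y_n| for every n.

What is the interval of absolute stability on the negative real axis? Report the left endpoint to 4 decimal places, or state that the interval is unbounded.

Set f=λy, z=hλ:
  y_{n+1} = y_n + z·[3/7·y_n + 4/7·y_{n+1}] ⇒ (1 − 4/7z)y_{n+1} = (1 + 3/7z)y_n
  ⇒ R(z) = (1 + 3/7z)/(1 − 4/7z).

Need |R(x)|<1, x<0.
x=-0.86: |R|=0.4234
x=-2: |R|=0.0667
x=-10: |R|=0.4894
x=-100: |R|=0.7199
θ=4/7≥1/2 ⇒ |1+3/7x|<|1−4/7x| ∀x<0 ⇒ unbounded interval.

(−∞, 0) — no finite endpoint.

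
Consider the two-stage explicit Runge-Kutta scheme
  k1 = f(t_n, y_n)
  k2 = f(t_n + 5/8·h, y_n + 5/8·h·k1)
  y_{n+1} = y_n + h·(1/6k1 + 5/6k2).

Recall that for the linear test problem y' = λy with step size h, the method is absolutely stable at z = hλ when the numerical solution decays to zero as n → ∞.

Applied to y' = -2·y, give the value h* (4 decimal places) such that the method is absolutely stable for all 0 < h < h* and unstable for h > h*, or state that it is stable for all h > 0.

Set f=λy, z=hλ:
  k1=λy_n ⇒ h·k1=z·y_n;  k2=λ(1+5/8z)y_n ⇒ h·k2=z(1+5/8z)y_n
  y_{n+1}/y_n = 1 + 1/6z + 5/6z(1+5/8z) = 1 + z + 25/48z²
  R(z) = 1 + z + 25/48z².

Need |R(x)|<1, x<0.
x=-1.13: |R|=0.5351
R=1: x+25/48x²=0 ⇒ x=−48/25=-1.9200; min R=1−1/(4·25/48)=0.5200>−1
Confirm numerically:
  x=-1.691: |R|=0.79831 <1
  x=-1.584: |R|=0.72280 <1
  x=-1.048: |R|=0.52403 <1
  x=-1.028: |R|=0.52241 <1
  x=-2.499: |R|=1.75360 >1
  x=-2.401: |R|=1.60150 >1
So |R|<1 on (-1.9200, 0).

(-1.9200,0); λ=-2 ⇒ h* = (48/25)/2 = 0.9600.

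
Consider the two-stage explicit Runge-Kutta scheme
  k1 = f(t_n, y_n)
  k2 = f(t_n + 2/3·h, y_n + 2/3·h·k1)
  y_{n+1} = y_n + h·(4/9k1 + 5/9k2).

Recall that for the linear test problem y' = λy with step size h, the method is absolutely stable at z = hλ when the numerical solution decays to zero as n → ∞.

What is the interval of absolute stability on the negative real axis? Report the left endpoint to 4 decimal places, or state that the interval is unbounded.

With y'=λy (z=hλ):
  k1=λy_n ⇒ h·k1=z·y_n;  k2=λ(1+2/3z)y_n ⇒ h·k2=z(1+2/3z)y_n
  y_{n+1}/y_n = 1 + 4/9z + 5/9z(1+2/3z) = 1 + z + 10/27z²
  so R(z) = 1 + z + 10/27z².

Need |R(x)|<1, x<0.
x=-0.35: |R|=0.6954
R=1: x+10/27x²=0 ⇒ x=−27/10=-2.7000; min R=1−1/(4·10/27)=0.3250>−1
Confirm numerically:
  x=-1.951: |R|=0.45878 <1
  x=-1.548: |R|=0.33952 <1
  x=-1.400: |R|=0.32593 <1
  x=-1.314: |R|=0.32548 <1
  x=-3.298: |R|=1.73045 >1
  x=-3.227: |R|=1.62986 >1
  x=-3.029: |R|=1.36909 >1
Stable set (-2.7000, 0).

(-2.7000, 0).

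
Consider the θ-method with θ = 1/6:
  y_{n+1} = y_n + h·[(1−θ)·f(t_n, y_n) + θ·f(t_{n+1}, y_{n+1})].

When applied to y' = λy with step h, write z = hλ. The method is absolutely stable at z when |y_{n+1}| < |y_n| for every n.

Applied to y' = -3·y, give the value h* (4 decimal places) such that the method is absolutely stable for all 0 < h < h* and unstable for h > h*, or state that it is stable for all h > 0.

(-3.0000,0); λ=-3 ⇒ h* = (3)/3 = 1.0000.

Set f=λy, z=hλ:
  y_{n+1} = y_n + z·[5/6·y_n + 1/6·y_{n+1}] ⇒ (1 − 1/6z)y_{n+1} = (1 + 5/6z)y_n
  R(z) = (1 + 5/6z)/(1 − 1/6z).

Solve |R(x)|<1 on ℝ⁻.
x=-1.35: |R|=0.1020
R=−1: 1+5/6x = −1+1/6x ⇒ -2/3x=2 ⇒ x=2/(-2/3)=-3.0000
Confirm numerically:
  x=-2.951: |R|=0.97810 <1
  x=-2.847: |R|=0.93082 <1
  x=-2.181: |R|=0.59956 <1
  x=-1.926: |R|=0.45799 <1
  x=-3.380: |R|=1.16205 >1
  x=-3.113: |R|=1.04960 >1
So |R|<1 on (-3.0000, 0).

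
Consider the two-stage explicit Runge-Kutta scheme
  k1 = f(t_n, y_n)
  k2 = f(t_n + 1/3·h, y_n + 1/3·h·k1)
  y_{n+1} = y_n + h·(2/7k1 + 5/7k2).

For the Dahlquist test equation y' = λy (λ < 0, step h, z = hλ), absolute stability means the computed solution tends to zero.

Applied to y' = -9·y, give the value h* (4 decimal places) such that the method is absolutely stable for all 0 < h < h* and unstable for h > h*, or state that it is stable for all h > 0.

Test eqn y'=λy, z=hλ:
  k1=λy_n ⇒ h·k1=z·y_n;  k2=λ(1+1/3z)y_n ⇒ h·k2=z(1+1/3z)y_n
  y_{n+1}/y_n = 1 + 2/7z + 5/7z(1+1/3z) = 1 + z + 5/21z²
  so R(z) = 1 + z + 5/21z².

Need |R(x)|<1, x<0.
x=-1.61: |R|=0.0072
R=1: x+5/21x²=0 ⇒ x=−21/5=-4.2000; min R=1−1/(4·5/21)=-0.0500>−1
Confirm numerically:
  x=-3.484: |R|=0.40606 <1
  x=-3.050: |R|=0.16488 <1
  x=-2.909: |R|=0.10583 <1
  x=-2.248: |R|=0.04478 <1
  x=-4.639: |R|=1.48489 >1
  x=-4.378: |R|=1.18554 >1
  x=-4.240: |R|=1.04038 >1
Interval (-4.2000, 0).

(-4.2000,0); λ=-9 ⇒ h* = (21/5)/9 = 0.4667.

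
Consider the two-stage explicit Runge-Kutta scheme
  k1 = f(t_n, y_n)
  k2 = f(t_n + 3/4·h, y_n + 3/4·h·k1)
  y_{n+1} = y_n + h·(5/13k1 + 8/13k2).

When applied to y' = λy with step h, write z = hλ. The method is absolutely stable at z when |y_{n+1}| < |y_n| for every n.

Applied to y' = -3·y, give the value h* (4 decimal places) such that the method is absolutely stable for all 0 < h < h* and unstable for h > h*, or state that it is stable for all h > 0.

With y'=λy (z=hλ):
  k1=λy_n ⇒ h·k1=z·y_n;  k2=λ(1+3/4z)y_n ⇒ h·k2=z(1+3/4z)y_n
  y_{n+1}/y_n = 1 + 5/13z + 8/13z(1+3/4z) = 1 + z + 6/13z²
  R(z) = 1 + z + 6/13z².

Need |R(x)|<1, x<0.
x=-0.96: |R|=0.4654
R=1: x+6/13x²=0 ⇒ x=−13/6=-2.1667; min R=1−1/(4·6/13)=0.4583>−1
Confirm numerically:
  x=-1.948: |R|=0.80340 <1
  x=-1.485: |R|=0.53280 <1
  x=-1.073: |R|=0.45838 <1
  x=-0.986: |R|=0.46271 <1
  x=-2.760: |R|=1.75582 >1
  x=-2.447: |R|=1.31660 >1
  x=-2.353: |R|=1.20236 >1
Interval (-2.1667, 0).

(-2.1667,0); λ=-3 ⇒ h* = (13/6)/3 = 0.7222.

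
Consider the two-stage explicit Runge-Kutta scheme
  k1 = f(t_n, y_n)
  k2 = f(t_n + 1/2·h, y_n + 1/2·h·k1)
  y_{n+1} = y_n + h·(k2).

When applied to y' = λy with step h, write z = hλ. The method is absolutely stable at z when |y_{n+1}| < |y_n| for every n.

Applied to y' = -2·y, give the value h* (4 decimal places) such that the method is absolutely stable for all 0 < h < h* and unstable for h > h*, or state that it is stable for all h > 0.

Test eqn y'=λy, z=hλ:
  k1=λy_n ⇒ h·k1=z·y_n;  k2=λ(1+1/2z)y_n ⇒ h·k2=z(1+1/2z)y_n
  y_{n+1}/y_n = 1 + z(1+1/2z) = 1 + z + 1/2z²
  so R(z) = 1 + z + 1/2z².

Find x<0 with |R(x)|<1.
x=-1.5: |R|=0.6250
R=1: x+1/2x²=0 ⇒ x=−2=-2.0000; min R=1−1/(4·1/2)=0.5000>−1
Confirm numerically:
  x=-1.598: |R|=0.67880 <1
  x=-1.358: |R|=0.56408 <1
  x=-1.355: |R|=0.56301 <1
  x=-2.568: |R|=1.72931 >1
  x=-2.263: |R|=1.29758 >1
  x=-2.252: |R|=1.28375 >1
Stable set (-2.0000, 0).

(-2.0000,0); λ=-2 ⇒ h* = (2)/2 = 1.0000.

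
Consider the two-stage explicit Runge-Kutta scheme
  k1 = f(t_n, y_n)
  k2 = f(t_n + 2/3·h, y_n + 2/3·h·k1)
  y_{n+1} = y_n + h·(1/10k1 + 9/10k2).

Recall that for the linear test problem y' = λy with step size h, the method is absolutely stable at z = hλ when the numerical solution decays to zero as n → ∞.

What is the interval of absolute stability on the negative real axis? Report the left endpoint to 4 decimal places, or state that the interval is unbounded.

(-1.6667, 0).

Test eqn y'=λy, z=hλ:
  k1=λy_n ⇒ h·k1=z·y_n;  k2=λ(1+2/3z)y_n ⇒ h·k2=z(1+2/3z)y_n
  y_{n+1}/y_n = 1 + 1/10z + 9/10z(1+2/3z) = 1 + z + 3/5z²
  Hence R(z) = 1 + z + 3/5z².

Solve |R(x)|<1 on ℝ⁻.
x=-0.77: |R|=0.5857
R=1: x+3/5x²=0 ⇒ x=−5/3=-1.6667; min R=1−1/(4·3/5)=0.5833>−1
Confirm numerically:
  x=-1.488: |R|=0.84049 <1
  x=-1.143: |R|=0.64087 <1
  x=-0.671: |R|=0.59914 <1
  x=-2.018: |R|=1.42539 >1
  x=-1.985: |R|=1.37914 >1
  x=-1.766: |R|=1.10525 >1
Stable set (-1.6667, 0).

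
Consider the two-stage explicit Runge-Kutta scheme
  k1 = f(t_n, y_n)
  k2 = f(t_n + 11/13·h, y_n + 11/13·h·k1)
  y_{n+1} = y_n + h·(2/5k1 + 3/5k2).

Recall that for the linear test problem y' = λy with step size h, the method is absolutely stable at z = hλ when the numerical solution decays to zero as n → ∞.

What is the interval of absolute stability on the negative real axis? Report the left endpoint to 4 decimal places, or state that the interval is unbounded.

(-1.9697, 0).

Test eqn y'=λy, z=hλ:
  k1=λy_n ⇒ h·k1=z·y_n;  k2=λ(1+11/13z)y_n ⇒ h·k2=z(1+11/13z)y_n
  y_{n+1}/y_n = 1 + 2/5z + 3/5z(1+11/13z) = 1 + z + 33/65z²
  Hence R(z) = 1 + z + 33/65z².

Solve |R(x)|<1 on ℝ⁻.
x=-0.37: |R|=0.6995
R=1: x+33/65x²=0 ⇒ x=−65/33=-1.9697; min R=1−1/(4·33/65)=0.5076>−1
Confirm numerically:
  x=-1.869: |R|=0.90445 <1
  x=-1.686: |R|=0.75716 <1
  x=-1.065: |R|=0.51084 <1
  x=-2.561: |R|=1.76881 >1
  x=-2.542: |R|=1.73859 >1
Interval (-1.9697, 0).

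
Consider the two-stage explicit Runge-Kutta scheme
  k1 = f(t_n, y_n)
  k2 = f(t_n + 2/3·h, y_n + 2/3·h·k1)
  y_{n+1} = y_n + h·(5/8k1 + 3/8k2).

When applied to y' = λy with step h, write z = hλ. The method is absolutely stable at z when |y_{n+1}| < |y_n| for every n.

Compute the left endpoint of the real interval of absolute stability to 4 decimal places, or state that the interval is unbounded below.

left endpoint -4.0000.

With y'=λy (z=hλ):
  k1=λy_n ⇒ h·k1=z·y_n;  k2=λ(1+2/3z)y_n ⇒ h·k2=z(1+2/3z)y_n
  y_{n+1}/y_n = 1 + 5/8z + 3/8z(1+2/3z) = 1 + z + 1/4z²
  ⇒ R(z) = 1 + z + 1/4z².

Find x<0 with |R(x)|<1.
x=-0.59: |R|=0.4970
R=1: x+1/4x²=0 ⇒ x=−4=-4.0000; min R=1−1/(4·1/4)=0.0000>−1
Confirm numerically:
  x=-3.755: |R|=0.77001 <1
  x=-3.742: |R|=0.75864 <1
  x=-3.302: |R|=0.42380 <1
  x=-4.522: |R|=1.59012 >1
  x=-4.429: |R|=1.47501 >1
Stable set (-4.0000, 0).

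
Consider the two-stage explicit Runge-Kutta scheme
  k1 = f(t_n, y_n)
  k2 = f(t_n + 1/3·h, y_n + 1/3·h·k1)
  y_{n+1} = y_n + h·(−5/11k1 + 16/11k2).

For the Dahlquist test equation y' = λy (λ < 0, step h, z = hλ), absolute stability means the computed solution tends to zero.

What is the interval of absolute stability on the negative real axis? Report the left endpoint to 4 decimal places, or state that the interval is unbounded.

On y'=λy, z=hλ:
  k1=λy_n ⇒ h·k1=z·y_n;  k2=λ(1+1/3z)y_n ⇒ h·k2=z(1+1/3z)y_n
  y_{n+1}/y_n = 1 − 5/11z + 16/11z(1+1/3z) = 1 + z + 16/33z²
  ⇒ R(z) = 1 + z + 16/33z².

Need |R(x)|<1, x<0.
x=-1.36: |R|=0.5368
R=1: x+16/33x²=0 ⇒ x=−33/16=-2.0625; min R=1−1/(4·16/33)=0.4844>−1
Confirm numerically:
  x=-1.340: |R|=0.53059 <1
  x=-0.917: |R|=0.49070 <1
  x=-0.828: |R|=0.50440 <1
  x=-2.582: |R|=1.65035 >1
  x=-2.419: |R|=1.41812 >1
So |R|<1 on (-2.0625, 0).

z∈(-2.0625,0).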